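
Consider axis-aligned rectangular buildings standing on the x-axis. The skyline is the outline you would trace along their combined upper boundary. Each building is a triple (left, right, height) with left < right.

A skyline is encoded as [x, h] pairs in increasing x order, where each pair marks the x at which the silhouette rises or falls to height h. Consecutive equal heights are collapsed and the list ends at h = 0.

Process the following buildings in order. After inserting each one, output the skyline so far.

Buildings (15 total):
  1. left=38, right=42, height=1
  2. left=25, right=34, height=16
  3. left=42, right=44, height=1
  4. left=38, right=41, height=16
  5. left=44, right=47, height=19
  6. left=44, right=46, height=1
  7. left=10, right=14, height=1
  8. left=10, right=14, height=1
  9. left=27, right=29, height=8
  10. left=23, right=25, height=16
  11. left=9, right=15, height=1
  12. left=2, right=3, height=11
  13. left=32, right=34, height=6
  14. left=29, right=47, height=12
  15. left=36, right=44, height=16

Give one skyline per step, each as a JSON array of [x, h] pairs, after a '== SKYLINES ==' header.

== SKYLINES ==
[[38,1],[42,0]]
[[25,16],[34,0],[38,1],[42,0]]
[[25,16],[34,0],[38,1],[44,0]]
[[25,16],[34,0],[38,16],[41,1],[44,0]]
[[25,16],[34,0],[38,16],[41,1],[44,19],[47,0]]
[[25,16],[34,0],[38,16],[41,1],[44,19],[47,0]]
[[10,1],[14,0],[25,16],[34,0],[38,16],[41,1],[44,19],[47,0]]
[[10,1],[14,0],[25,16],[34,0],[38,16],[41,1],[44,19],[47,0]]
[[10,1],[14,0],[25,16],[34,0],[38,16],[41,1],[44,19],[47,0]]
[[10,1],[14,0],[23,16],[34,0],[38,16],[41,1],[44,19],[47,0]]
[[9,1],[15,0],[23,16],[34,0],[38,16],[41,1],[44,19],[47,0]]
[[2,11],[3,0],[9,1],[15,0],[23,16],[34,0],[38,16],[41,1],[44,19],[47,0]]
[[2,11],[3,0],[9,1],[15,0],[23,16],[34,0],[38,16],[41,1],[44,19],[47,0]]
[[2,11],[3,0],[9,1],[15,0],[23,16],[34,12],[38,16],[41,12],[44,19],[47,0]]
[[2,11],[3,0],[9,1],[15,0],[23,16],[34,12],[36,16],[44,19],[47,0]]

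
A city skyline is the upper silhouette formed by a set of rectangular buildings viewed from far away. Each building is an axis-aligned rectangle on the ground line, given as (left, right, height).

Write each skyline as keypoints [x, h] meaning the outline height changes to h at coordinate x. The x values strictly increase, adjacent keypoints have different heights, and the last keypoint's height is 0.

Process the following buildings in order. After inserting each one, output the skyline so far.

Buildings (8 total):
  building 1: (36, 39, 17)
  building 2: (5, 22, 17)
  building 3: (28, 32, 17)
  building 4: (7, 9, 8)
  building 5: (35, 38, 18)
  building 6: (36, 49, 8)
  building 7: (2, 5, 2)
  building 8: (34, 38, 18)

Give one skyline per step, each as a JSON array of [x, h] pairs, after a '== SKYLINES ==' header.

== SKYLINES ==
[[36,17],[39,0]]
[[5,17],[22,0],[36,17],[39,0]]
[[5,17],[22,0],[28,17],[32,0],[36,17],[39,0]]
[[5,17],[22,0],[28,17],[32,0],[36,17],[39,0]]
[[5,17],[22,0],[28,17],[32,0],[35,18],[38,17],[39,0]]
[[5,17],[22,0],[28,17],[32,0],[35,18],[38,17],[39,8],[49,0]]
[[2,2],[5,17],[22,0],[28,17],[32,0],[35,18],[38,17],[39,8],[49,0]]
[[2,2],[5,17],[22,0],[28,17],[32,0],[34,18],[38,17],[39,8],[49,0]]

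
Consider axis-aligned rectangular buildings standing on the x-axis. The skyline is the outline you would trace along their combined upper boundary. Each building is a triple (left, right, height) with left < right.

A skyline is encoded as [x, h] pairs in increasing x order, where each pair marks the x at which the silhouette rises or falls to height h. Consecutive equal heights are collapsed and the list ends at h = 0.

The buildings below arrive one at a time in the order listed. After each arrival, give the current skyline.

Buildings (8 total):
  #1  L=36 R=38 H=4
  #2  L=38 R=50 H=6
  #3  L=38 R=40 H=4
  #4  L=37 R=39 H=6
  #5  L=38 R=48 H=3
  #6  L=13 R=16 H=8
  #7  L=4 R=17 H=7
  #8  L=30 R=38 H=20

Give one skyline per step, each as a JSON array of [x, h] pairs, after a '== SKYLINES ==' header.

== SKYLINES ==
[[36,4],[38,0]]
[[36,4],[38,6],[50,0]]
[[36,4],[38,6],[50,0]]
[[36,4],[37,6],[50,0]]
[[36,4],[37,6],[50,0]]
[[13,8],[16,0],[36,4],[37,6],[50,0]]
[[4,7],[13,8],[16,7],[17,0],[36,4],[37,6],[50,0]]
[[4,7],[13,8],[16,7],[17,0],[30,20],[38,6],[50,0]]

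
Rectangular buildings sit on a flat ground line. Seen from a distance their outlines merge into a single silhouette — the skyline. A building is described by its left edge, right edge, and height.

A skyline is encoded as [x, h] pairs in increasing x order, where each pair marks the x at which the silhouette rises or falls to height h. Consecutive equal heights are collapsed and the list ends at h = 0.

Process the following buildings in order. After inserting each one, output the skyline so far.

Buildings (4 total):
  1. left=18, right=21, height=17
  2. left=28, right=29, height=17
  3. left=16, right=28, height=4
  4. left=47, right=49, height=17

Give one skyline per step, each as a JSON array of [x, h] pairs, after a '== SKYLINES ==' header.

== SKYLINES ==
[[18,17],[21,0]]
[[18,17],[21,0],[28,17],[29,0]]
[[16,4],[18,17],[21,4],[28,17],[29,0]]
[[16,4],[18,17],[21,4],[28,17],[29,0],[47,17],[49,0]]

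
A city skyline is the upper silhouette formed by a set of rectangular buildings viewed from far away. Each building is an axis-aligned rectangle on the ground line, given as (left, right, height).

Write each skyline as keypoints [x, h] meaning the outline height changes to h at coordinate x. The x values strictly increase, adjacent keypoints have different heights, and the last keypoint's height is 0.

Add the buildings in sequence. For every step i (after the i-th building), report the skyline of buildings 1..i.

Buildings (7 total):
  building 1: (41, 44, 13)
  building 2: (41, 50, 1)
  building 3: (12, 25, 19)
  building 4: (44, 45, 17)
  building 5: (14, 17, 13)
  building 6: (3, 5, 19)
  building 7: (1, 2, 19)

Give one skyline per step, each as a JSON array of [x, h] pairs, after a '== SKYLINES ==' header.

== SKYLINES ==
[[41,13],[44,0]]
[[41,13],[44,1],[50,0]]
[[12,19],[25,0],[41,13],[44,1],[50,0]]
[[12,19],[25,0],[41,13],[44,17],[45,1],[50,0]]
[[12,19],[25,0],[41,13],[44,17],[45,1],[50,0]]
[[3,19],[5,0],[12,19],[25,0],[41,13],[44,17],[45,1],[50,0]]
[[1,19],[2,0],[3,19],[5,0],[12,19],[25,0],[41,13],[44,17],[45,1],[50,0]]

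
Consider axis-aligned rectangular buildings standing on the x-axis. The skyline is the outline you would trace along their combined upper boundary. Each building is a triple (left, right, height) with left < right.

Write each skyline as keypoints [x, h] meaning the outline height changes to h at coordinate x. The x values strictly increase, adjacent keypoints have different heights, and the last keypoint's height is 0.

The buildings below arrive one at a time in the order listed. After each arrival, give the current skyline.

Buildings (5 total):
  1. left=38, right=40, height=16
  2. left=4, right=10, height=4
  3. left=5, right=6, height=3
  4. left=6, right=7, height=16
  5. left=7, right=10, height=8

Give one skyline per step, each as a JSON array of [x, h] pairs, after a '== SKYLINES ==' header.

== SKYLINES ==
[[38,16],[40,0]]
[[4,4],[10,0],[38,16],[40,0]]
[[4,4],[10,0],[38,16],[40,0]]
[[4,4],[6,16],[7,4],[10,0],[38,16],[40,0]]
[[4,4],[6,16],[7,8],[10,0],[38,16],[40,0]]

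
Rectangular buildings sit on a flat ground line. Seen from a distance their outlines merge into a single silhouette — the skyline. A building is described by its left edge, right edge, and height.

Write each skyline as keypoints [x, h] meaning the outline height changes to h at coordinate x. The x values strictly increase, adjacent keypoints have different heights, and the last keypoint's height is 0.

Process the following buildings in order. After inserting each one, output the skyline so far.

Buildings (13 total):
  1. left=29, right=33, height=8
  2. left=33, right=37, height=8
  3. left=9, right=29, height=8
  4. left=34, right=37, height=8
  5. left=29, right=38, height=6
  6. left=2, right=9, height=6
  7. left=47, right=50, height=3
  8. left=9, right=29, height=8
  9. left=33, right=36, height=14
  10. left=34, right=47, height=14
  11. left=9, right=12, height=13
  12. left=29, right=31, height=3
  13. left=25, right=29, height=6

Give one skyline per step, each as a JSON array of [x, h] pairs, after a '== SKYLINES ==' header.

== SKYLINES ==
[[29,8],[33,0]]
[[29,8],[37,0]]
[[9,8],[37,0]]
[[9,8],[37,0]]
[[9,8],[37,6],[38,0]]
[[2,6],[9,8],[37,6],[38,0]]
[[2,6],[9,8],[37,6],[38,0],[47,3],[50,0]]
[[2,6],[9,8],[37,6],[38,0],[47,3],[50,0]]
[[2,6],[9,8],[33,14],[36,8],[37,6],[38,0],[47,3],[50,0]]
[[2,6],[9,8],[33,14],[47,3],[50,0]]
[[2,6],[9,13],[12,8],[33,14],[47,3],[50,0]]
[[2,6],[9,13],[12,8],[33,14],[47,3],[50,0]]
[[2,6],[9,13],[12,8],[33,14],[47,3],[50,0]]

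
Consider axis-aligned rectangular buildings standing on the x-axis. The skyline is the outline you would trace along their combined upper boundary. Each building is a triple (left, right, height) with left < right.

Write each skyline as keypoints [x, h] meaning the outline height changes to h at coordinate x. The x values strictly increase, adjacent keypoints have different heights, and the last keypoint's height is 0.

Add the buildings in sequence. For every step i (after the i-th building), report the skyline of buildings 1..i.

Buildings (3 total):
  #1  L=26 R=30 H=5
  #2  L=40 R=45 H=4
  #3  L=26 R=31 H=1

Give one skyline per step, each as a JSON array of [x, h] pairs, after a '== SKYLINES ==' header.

== SKYLINES ==
[[26,5],[30,0]]
[[26,5],[30,0],[40,4],[45,0]]
[[26,5],[30,1],[31,0],[40,4],[45,0]]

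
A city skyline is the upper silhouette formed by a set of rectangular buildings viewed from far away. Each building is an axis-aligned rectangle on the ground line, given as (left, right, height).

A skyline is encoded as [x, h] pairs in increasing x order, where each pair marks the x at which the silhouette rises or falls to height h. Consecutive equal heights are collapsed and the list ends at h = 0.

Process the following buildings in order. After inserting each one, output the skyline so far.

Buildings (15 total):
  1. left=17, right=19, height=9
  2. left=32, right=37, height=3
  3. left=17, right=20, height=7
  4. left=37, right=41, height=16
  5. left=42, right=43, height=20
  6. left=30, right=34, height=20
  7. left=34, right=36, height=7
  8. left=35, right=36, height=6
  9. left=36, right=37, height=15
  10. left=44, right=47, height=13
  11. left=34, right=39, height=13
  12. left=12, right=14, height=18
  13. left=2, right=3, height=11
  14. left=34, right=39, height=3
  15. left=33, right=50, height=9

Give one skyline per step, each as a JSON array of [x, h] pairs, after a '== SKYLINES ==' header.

== SKYLINES ==
[[17,9],[19,0]]
[[17,9],[19,0],[32,3],[37,0]]
[[17,9],[19,7],[20,0],[32,3],[37,0]]
[[17,9],[19,7],[20,0],[32,3],[37,16],[41,0]]
[[17,9],[19,7],[20,0],[32,3],[37,16],[41,0],[42,20],[43,0]]
[[17,9],[19,7],[20,0],[30,20],[34,3],[37,16],[41,0],[42,20],[43,0]]
[[17,9],[19,7],[20,0],[30,20],[34,7],[36,3],[37,16],[41,0],[42,20],[43,0]]
[[17,9],[19,7],[20,0],[30,20],[34,7],[36,3],[37,16],[41,0],[42,20],[43,0]]
[[17,9],[19,7],[20,0],[30,20],[34,7],[36,15],[37,16],[41,0],[42,20],[43,0]]
[[17,9],[19,7],[20,0],[30,20],[34,7],[36,15],[37,16],[41,0],[42,20],[43,0],[44,13],[47,0]]
[[17,9],[19,7],[20,0],[30,20],[34,13],[36,15],[37,16],[41,0],[42,20],[43,0],[44,13],[47,0]]
[[12,18],[14,0],[17,9],[19,7],[20,0],[30,20],[34,13],[36,15],[37,16],[41,0],[42,20],[43,0],[44,13],[47,0]]
[[2,11],[3,0],[12,18],[14,0],[17,9],[19,7],[20,0],[30,20],[34,13],[36,15],[37,16],[41,0],[42,20],[43,0],[44,13],[47,0]]
[[2,11],[3,0],[12,18],[14,0],[17,9],[19,7],[20,0],[30,20],[34,13],[36,15],[37,16],[41,0],[42,20],[43,0],[44,13],[47,0]]
[[2,11],[3,0],[12,18],[14,0],[17,9],[19,7],[20,0],[30,20],[34,13],[36,15],[37,16],[41,9],[42,20],[43,9],[44,13],[47,9],[50,0]]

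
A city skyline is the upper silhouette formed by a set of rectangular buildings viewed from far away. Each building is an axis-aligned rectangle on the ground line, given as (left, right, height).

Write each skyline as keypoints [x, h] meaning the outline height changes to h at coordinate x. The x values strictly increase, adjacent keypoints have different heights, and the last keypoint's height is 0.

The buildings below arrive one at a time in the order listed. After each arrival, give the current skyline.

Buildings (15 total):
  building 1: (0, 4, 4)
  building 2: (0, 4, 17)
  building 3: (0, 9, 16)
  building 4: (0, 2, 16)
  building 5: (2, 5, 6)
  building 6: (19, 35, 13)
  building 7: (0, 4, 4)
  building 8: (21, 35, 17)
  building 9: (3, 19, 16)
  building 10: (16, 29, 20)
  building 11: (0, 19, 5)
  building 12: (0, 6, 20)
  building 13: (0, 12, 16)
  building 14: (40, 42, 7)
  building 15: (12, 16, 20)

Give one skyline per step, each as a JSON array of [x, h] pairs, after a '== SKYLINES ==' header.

== SKYLINES ==
[[0,4],[4,0]]
[[0,17],[4,0]]
[[0,17],[4,16],[9,0]]
[[0,17],[4,16],[9,0]]
[[0,17],[4,16],[9,0]]
[[0,17],[4,16],[9,0],[19,13],[35,0]]
[[0,17],[4,16],[9,0],[19,13],[35,0]]
[[0,17],[4,16],[9,0],[19,13],[21,17],[35,0]]
[[0,17],[4,16],[19,13],[21,17],[35,0]]
[[0,17],[4,16],[16,20],[29,17],[35,0]]
[[0,17],[4,16],[16,20],[29,17],[35,0]]
[[0,20],[6,16],[16,20],[29,17],[35,0]]
[[0,20],[6,16],[16,20],[29,17],[35,0]]
[[0,20],[6,16],[16,20],[29,17],[35,0],[40,7],[42,0]]
[[0,20],[6,16],[12,20],[29,17],[35,0],[40,7],[42,0]]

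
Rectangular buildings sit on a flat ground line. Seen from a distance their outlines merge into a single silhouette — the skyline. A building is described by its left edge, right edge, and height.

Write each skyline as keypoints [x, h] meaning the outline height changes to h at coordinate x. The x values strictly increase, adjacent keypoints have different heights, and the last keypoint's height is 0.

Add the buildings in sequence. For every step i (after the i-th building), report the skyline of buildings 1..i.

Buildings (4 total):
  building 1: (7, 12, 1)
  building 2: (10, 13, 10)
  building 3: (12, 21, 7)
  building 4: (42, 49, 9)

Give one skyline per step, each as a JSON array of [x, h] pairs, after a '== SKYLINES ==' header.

== SKYLINES ==
[[7,1],[12,0]]
[[7,1],[10,10],[13,0]]
[[7,1],[10,10],[13,7],[21,0]]
[[7,1],[10,10],[13,7],[21,0],[42,9],[49,0]]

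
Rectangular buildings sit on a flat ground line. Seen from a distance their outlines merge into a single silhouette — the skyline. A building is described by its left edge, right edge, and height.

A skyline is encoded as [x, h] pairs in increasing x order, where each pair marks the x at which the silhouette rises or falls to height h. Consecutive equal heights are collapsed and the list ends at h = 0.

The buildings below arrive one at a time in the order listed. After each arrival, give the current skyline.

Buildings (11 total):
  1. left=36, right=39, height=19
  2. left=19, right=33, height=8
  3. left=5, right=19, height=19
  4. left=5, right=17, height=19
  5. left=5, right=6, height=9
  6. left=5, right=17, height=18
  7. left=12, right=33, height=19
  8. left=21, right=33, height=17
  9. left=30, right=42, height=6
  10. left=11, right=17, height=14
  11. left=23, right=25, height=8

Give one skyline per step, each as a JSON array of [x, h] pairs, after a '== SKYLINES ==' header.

== SKYLINES ==
[[36,19],[39,0]]
[[19,8],[33,0],[36,19],[39,0]]
[[5,19],[19,8],[33,0],[36,19],[39,0]]
[[5,19],[19,8],[33,0],[36,19],[39,0]]
[[5,19],[19,8],[33,0],[36,19],[39,0]]
[[5,19],[19,8],[33,0],[36,19],[39,0]]
[[5,19],[33,0],[36,19],[39,0]]
[[5,19],[33,0],[36,19],[39,0]]
[[5,19],[33,6],[36,19],[39,6],[42,0]]
[[5,19],[33,6],[36,19],[39,6],[42,0]]
[[5,19],[33,6],[36,19],[39,6],[42,0]]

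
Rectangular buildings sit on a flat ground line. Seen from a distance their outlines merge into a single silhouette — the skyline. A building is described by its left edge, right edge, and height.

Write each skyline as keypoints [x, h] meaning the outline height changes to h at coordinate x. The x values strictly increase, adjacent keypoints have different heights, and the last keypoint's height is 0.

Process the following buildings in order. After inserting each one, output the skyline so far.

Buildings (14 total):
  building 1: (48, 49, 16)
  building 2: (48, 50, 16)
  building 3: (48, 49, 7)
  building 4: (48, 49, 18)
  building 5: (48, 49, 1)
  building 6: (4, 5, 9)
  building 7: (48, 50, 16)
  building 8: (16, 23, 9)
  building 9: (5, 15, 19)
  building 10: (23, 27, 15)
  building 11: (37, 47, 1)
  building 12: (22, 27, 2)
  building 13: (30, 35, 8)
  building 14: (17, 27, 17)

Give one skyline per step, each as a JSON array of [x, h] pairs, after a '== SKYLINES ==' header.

== SKYLINES ==
[[48,16],[49,0]]
[[48,16],[50,0]]
[[48,16],[50,0]]
[[48,18],[49,16],[50,0]]
[[48,18],[49,16],[50,0]]
[[4,9],[5,0],[48,18],[49,16],[50,0]]
[[4,9],[5,0],[48,18],[49,16],[50,0]]
[[4,9],[5,0],[16,9],[23,0],[48,18],[49,16],[50,0]]
[[4,9],[5,19],[15,0],[16,9],[23,0],[48,18],[49,16],[50,0]]
[[4,9],[5,19],[15,0],[16,9],[23,15],[27,0],[48,18],[49,16],[50,0]]
[[4,9],[5,19],[15,0],[16,9],[23,15],[27,0],[37,1],[47,0],[48,18],[49,16],[50,0]]
[[4,9],[5,19],[15,0],[16,9],[23,15],[27,0],[37,1],[47,0],[48,18],[49,16],[50,0]]
[[4,9],[5,19],[15,0],[16,9],[23,15],[27,0],[30,8],[35,0],[37,1],[47,0],[48,18],[49,16],[50,0]]
[[4,9],[5,19],[15,0],[16,9],[17,17],[27,0],[30,8],[35,0],[37,1],[47,0],[48,18],[49,16],[50,0]]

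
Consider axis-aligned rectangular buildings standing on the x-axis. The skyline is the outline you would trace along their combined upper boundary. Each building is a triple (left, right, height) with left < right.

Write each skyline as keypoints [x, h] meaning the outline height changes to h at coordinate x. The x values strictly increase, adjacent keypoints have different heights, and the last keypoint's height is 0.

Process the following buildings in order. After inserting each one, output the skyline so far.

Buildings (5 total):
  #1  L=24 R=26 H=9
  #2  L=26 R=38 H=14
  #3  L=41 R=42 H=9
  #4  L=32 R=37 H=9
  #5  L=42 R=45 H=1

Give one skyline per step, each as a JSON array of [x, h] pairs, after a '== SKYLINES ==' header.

== SKYLINES ==
[[24,9],[26,0]]
[[24,9],[26,14],[38,0]]
[[24,9],[26,14],[38,0],[41,9],[42,0]]
[[24,9],[26,14],[38,0],[41,9],[42,0]]
[[24,9],[26,14],[38,0],[41,9],[42,1],[45,0]]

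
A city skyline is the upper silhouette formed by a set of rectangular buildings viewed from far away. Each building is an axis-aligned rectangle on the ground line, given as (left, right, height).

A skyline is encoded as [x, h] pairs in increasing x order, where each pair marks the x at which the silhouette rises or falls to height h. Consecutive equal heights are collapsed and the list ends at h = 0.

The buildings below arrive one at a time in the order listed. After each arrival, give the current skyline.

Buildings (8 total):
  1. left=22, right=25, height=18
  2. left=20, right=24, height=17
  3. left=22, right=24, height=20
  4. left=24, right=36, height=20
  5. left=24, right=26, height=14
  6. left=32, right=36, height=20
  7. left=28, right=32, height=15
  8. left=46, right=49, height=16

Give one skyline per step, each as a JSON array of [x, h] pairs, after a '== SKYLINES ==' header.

== SKYLINES ==
[[22,18],[25,0]]
[[20,17],[22,18],[25,0]]
[[20,17],[22,20],[24,18],[25,0]]
[[20,17],[22,20],[36,0]]
[[20,17],[22,20],[36,0]]
[[20,17],[22,20],[36,0]]
[[20,17],[22,20],[36,0]]
[[20,17],[22,20],[36,0],[46,16],[49,0]]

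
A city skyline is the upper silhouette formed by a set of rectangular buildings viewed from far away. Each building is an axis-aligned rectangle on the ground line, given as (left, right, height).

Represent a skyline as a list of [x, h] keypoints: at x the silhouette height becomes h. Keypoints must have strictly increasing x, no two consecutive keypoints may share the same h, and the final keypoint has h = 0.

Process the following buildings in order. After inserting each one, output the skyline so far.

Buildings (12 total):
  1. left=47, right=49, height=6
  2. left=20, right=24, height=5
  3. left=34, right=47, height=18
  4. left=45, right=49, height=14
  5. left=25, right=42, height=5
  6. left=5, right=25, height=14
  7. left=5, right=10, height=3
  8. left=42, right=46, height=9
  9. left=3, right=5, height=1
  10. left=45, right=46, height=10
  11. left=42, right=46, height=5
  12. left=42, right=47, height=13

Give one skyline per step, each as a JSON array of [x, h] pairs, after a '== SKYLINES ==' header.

== SKYLINES ==
[[47,6],[49,0]]
[[20,5],[24,0],[47,6],[49,0]]
[[20,5],[24,0],[34,18],[47,6],[49,0]]
[[20,5],[24,0],[34,18],[47,14],[49,0]]
[[20,5],[24,0],[25,5],[34,18],[47,14],[49,0]]
[[5,14],[25,5],[34,18],[47,14],[49,0]]
[[5,14],[25,5],[34,18],[47,14],[49,0]]
[[5,14],[25,5],[34,18],[47,14],[49,0]]
[[3,1],[5,14],[25,5],[34,18],[47,14],[49,0]]
[[3,1],[5,14],[25,5],[34,18],[47,14],[49,0]]
[[3,1],[5,14],[25,5],[34,18],[47,14],[49,0]]
[[3,1],[5,14],[25,5],[34,18],[47,14],[49,0]]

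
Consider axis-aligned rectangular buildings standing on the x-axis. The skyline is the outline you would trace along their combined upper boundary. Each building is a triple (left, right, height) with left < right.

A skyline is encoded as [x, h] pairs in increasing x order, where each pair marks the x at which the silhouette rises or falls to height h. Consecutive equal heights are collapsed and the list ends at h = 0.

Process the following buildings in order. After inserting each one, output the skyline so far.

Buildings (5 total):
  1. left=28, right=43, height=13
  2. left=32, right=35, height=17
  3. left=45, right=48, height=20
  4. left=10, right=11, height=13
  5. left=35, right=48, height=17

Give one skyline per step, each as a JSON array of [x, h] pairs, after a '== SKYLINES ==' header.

== SKYLINES ==
[[28,13],[43,0]]
[[28,13],[32,17],[35,13],[43,0]]
[[28,13],[32,17],[35,13],[43,0],[45,20],[48,0]]
[[10,13],[11,0],[28,13],[32,17],[35,13],[43,0],[45,20],[48,0]]
[[10,13],[11,0],[28,13],[32,17],[45,20],[48,0]]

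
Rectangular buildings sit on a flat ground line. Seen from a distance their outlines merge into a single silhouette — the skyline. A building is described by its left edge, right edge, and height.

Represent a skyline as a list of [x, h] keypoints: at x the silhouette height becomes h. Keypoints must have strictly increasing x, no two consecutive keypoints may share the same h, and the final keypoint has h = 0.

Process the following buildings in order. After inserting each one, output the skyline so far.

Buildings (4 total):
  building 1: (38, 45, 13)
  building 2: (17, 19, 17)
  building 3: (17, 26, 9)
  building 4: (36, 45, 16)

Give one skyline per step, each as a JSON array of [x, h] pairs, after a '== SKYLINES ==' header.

== SKYLINES ==
[[38,13],[45,0]]
[[17,17],[19,0],[38,13],[45,0]]
[[17,17],[19,9],[26,0],[38,13],[45,0]]
[[17,17],[19,9],[26,0],[36,16],[45,0]]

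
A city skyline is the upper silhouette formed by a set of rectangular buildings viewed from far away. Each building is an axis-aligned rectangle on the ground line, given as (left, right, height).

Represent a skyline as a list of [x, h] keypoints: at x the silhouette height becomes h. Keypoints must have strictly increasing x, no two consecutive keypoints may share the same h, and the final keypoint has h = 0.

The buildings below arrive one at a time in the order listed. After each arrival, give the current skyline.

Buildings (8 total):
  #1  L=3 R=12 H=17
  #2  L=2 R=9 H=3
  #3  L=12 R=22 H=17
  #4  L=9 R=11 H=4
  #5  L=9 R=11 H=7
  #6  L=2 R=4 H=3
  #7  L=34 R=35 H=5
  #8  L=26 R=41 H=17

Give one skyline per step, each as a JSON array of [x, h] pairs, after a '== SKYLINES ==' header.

== SKYLINES ==
[[3,17],[12,0]]
[[2,3],[3,17],[12,0]]
[[2,3],[3,17],[22,0]]
[[2,3],[3,17],[22,0]]
[[2,3],[3,17],[22,0]]
[[2,3],[3,17],[22,0]]
[[2,3],[3,17],[22,0],[34,5],[35,0]]
[[2,3],[3,17],[22,0],[26,17],[41,0]]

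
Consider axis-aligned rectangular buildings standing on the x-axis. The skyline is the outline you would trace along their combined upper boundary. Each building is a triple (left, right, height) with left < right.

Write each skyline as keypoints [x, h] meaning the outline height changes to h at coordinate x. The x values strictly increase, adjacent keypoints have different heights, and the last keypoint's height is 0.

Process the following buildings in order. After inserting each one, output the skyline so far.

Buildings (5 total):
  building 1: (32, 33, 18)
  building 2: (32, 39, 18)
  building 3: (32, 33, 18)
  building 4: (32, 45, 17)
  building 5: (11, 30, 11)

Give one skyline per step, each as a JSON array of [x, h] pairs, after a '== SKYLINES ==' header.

== SKYLINES ==
[[32,18],[33,0]]
[[32,18],[39,0]]
[[32,18],[39,0]]
[[32,18],[39,17],[45,0]]
[[11,11],[30,0],[32,18],[39,17],[45,0]]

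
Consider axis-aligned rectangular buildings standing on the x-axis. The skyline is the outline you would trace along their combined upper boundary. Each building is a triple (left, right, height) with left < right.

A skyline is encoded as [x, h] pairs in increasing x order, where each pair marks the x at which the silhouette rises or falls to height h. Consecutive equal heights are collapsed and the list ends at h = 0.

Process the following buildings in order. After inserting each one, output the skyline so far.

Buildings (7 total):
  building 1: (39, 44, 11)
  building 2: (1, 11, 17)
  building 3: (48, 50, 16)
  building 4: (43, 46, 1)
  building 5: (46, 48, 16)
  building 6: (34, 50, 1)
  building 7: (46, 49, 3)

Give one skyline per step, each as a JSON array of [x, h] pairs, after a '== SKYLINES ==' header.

== SKYLINES ==
[[39,11],[44,0]]
[[1,17],[11,0],[39,11],[44,0]]
[[1,17],[11,0],[39,11],[44,0],[48,16],[50,0]]
[[1,17],[11,0],[39,11],[44,1],[46,0],[48,16],[50,0]]
[[1,17],[11,0],[39,11],[44,1],[46,16],[50,0]]
[[1,17],[11,0],[34,1],[39,11],[44,1],[46,16],[50,0]]
[[1,17],[11,0],[34,1],[39,11],[44,1],[46,16],[50,0]]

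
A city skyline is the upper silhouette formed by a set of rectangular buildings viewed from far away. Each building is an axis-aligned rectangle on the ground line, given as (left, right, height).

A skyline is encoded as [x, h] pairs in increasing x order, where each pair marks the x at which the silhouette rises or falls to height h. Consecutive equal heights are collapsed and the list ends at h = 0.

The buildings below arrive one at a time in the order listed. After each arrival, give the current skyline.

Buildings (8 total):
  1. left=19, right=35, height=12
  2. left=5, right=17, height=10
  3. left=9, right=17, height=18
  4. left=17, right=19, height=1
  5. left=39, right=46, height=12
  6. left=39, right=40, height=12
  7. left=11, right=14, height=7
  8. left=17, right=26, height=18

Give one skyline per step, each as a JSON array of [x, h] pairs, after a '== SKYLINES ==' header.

== SKYLINES ==
[[19,12],[35,0]]
[[5,10],[17,0],[19,12],[35,0]]
[[5,10],[9,18],[17,0],[19,12],[35,0]]
[[5,10],[9,18],[17,1],[19,12],[35,0]]
[[5,10],[9,18],[17,1],[19,12],[35,0],[39,12],[46,0]]
[[5,10],[9,18],[17,1],[19,12],[35,0],[39,12],[46,0]]
[[5,10],[9,18],[17,1],[19,12],[35,0],[39,12],[46,0]]
[[5,10],[9,18],[26,12],[35,0],[39,12],[46,0]]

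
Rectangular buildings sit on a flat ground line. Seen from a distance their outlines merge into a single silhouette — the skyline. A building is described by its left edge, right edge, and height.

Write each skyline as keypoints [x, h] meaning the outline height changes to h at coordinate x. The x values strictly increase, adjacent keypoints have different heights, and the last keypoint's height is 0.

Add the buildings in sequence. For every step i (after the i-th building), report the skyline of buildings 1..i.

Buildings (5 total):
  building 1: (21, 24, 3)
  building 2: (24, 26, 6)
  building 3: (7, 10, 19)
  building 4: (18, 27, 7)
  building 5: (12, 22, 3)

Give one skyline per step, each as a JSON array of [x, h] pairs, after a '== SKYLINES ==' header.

== SKYLINES ==
[[21,3],[24,0]]
[[21,3],[24,6],[26,0]]
[[7,19],[10,0],[21,3],[24,6],[26,0]]
[[7,19],[10,0],[18,7],[27,0]]
[[7,19],[10,0],[12,3],[18,7],[27,0]]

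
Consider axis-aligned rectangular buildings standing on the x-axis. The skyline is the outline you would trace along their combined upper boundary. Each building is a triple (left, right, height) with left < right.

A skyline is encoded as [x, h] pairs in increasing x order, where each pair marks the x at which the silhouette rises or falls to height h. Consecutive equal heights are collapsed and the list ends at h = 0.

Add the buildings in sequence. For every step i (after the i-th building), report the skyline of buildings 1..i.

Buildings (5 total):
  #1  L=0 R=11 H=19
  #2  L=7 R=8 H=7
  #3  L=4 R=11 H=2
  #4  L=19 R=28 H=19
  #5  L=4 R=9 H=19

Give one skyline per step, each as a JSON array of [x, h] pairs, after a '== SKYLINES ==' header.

== SKYLINES ==
[[0,19],[11,0]]
[[0,19],[11,0]]
[[0,19],[11,0]]
[[0,19],[11,0],[19,19],[28,0]]
[[0,19],[11,0],[19,19],[28,0]]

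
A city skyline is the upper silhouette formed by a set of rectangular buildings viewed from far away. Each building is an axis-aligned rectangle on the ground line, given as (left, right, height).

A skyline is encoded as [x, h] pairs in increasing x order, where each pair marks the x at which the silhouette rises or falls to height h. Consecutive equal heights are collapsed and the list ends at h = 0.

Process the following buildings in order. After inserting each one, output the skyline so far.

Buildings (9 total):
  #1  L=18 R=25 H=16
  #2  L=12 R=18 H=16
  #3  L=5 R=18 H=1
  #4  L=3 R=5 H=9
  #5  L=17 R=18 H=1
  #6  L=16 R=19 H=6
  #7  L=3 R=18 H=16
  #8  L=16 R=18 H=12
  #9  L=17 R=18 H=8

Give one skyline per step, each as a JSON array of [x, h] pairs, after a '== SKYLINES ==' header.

== SKYLINES ==
[[18,16],[25,0]]
[[12,16],[25,0]]
[[5,1],[12,16],[25,0]]
[[3,9],[5,1],[12,16],[25,0]]
[[3,9],[5,1],[12,16],[25,0]]
[[3,9],[5,1],[12,16],[25,0]]
[[3,16],[25,0]]
[[3,16],[25,0]]
[[3,16],[25,0]]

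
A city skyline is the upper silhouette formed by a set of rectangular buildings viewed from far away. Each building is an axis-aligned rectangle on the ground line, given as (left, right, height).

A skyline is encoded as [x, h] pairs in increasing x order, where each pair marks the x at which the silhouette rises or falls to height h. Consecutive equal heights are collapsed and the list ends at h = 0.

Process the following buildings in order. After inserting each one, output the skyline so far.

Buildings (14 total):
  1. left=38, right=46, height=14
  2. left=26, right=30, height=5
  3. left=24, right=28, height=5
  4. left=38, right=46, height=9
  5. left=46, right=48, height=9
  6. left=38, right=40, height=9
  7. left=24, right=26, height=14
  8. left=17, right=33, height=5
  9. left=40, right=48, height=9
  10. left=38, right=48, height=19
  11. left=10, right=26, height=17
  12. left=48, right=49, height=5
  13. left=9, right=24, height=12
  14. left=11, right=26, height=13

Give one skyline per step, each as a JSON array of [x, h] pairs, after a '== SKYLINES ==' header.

== SKYLINES ==
[[38,14],[46,0]]
[[26,5],[30,0],[38,14],[46,0]]
[[24,5],[30,0],[38,14],[46,0]]
[[24,5],[30,0],[38,14],[46,0]]
[[24,5],[30,0],[38,14],[46,9],[48,0]]
[[24,5],[30,0],[38,14],[46,9],[48,0]]
[[24,14],[26,5],[30,0],[38,14],[46,9],[48,0]]
[[17,5],[24,14],[26,5],[33,0],[38,14],[46,9],[48,0]]
[[17,5],[24,14],[26,5],[33,0],[38,14],[46,9],[48,0]]
[[17,5],[24,14],[26,5],[33,0],[38,19],[48,0]]
[[10,17],[26,5],[33,0],[38,19],[48,0]]
[[10,17],[26,5],[33,0],[38,19],[48,5],[49,0]]
[[9,12],[10,17],[26,5],[33,0],[38,19],[48,5],[49,0]]
[[9,12],[10,17],[26,5],[33,0],[38,19],[48,5],[49,0]]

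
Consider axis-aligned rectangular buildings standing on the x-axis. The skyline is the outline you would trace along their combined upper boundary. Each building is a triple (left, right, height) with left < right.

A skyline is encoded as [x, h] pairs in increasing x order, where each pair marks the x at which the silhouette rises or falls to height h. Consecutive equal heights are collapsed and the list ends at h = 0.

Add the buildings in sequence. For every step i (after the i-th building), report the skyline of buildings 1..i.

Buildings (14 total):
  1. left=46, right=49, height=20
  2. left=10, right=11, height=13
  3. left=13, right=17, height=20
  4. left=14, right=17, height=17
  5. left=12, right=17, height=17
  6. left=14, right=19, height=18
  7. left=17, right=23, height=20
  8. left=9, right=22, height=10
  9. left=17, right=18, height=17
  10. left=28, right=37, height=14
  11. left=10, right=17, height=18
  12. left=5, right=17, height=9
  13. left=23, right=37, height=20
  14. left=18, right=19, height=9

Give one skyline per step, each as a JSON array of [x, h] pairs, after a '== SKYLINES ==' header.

== SKYLINES ==
[[46,20],[49,0]]
[[10,13],[11,0],[46,20],[49,0]]
[[10,13],[11,0],[13,20],[17,0],[46,20],[49,0]]
[[10,13],[11,0],[13,20],[17,0],[46,20],[49,0]]
[[10,13],[11,0],[12,17],[13,20],[17,0],[46,20],[49,0]]
[[10,13],[11,0],[12,17],[13,20],[17,18],[19,0],[46,20],[49,0]]
[[10,13],[11,0],[12,17],[13,20],[23,0],[46,20],[49,0]]
[[9,10],[10,13],[11,10],[12,17],[13,20],[23,0],[46,20],[49,0]]
[[9,10],[10,13],[11,10],[12,17],[13,20],[23,0],[46,20],[49,0]]
[[9,10],[10,13],[11,10],[12,17],[13,20],[23,0],[28,14],[37,0],[46,20],[49,0]]
[[9,10],[10,18],[13,20],[23,0],[28,14],[37,0],[46,20],[49,0]]
[[5,9],[9,10],[10,18],[13,20],[23,0],[28,14],[37,0],[46,20],[49,0]]
[[5,9],[9,10],[10,18],[13,20],[37,0],[46,20],[49,0]]
[[5,9],[9,10],[10,18],[13,20],[37,0],[46,20],[49,0]]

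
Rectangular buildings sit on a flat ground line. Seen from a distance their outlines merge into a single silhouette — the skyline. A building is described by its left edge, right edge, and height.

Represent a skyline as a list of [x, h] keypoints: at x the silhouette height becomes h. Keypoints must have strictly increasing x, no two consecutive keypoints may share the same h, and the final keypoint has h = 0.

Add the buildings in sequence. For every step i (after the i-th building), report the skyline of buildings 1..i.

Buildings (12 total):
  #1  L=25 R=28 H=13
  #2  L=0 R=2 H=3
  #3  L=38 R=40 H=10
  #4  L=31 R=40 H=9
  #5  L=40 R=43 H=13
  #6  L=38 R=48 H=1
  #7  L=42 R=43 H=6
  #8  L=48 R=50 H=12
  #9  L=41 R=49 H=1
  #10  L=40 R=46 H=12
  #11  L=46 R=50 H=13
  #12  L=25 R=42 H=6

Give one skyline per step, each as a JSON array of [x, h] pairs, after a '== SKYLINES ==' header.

== SKYLINES ==
[[25,13],[28,0]]
[[0,3],[2,0],[25,13],[28,0]]
[[0,3],[2,0],[25,13],[28,0],[38,10],[40,0]]
[[0,3],[2,0],[25,13],[28,0],[31,9],[38,10],[40,0]]
[[0,3],[2,0],[25,13],[28,0],[31,9],[38,10],[40,13],[43,0]]
[[0,3],[2,0],[25,13],[28,0],[31,9],[38,10],[40,13],[43,1],[48,0]]
[[0,3],[2,0],[25,13],[28,0],[31,9],[38,10],[40,13],[43,1],[48,0]]
[[0,3],[2,0],[25,13],[28,0],[31,9],[38,10],[40,13],[43,1],[48,12],[50,0]]
[[0,3],[2,0],[25,13],[28,0],[31,9],[38,10],[40,13],[43,1],[48,12],[50,0]]
[[0,3],[2,0],[25,13],[28,0],[31,9],[38,10],[40,13],[43,12],[46,1],[48,12],[50,0]]
[[0,3],[2,0],[25,13],[28,0],[31,9],[38,10],[40,13],[43,12],[46,13],[50,0]]
[[0,3],[2,0],[25,13],[28,6],[31,9],[38,10],[40,13],[43,12],[46,13],[50,0]]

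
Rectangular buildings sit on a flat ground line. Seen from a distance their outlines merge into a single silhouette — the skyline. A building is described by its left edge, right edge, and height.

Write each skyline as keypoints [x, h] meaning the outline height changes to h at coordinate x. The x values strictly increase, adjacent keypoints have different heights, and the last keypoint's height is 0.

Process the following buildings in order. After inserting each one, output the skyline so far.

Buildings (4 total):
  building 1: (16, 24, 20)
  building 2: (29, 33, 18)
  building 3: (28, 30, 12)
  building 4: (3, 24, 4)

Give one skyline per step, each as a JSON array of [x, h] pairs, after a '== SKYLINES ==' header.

== SKYLINES ==
[[16,20],[24,0]]
[[16,20],[24,0],[29,18],[33,0]]
[[16,20],[24,0],[28,12],[29,18],[33,0]]
[[3,4],[16,20],[24,0],[28,12],[29,18],[33,0]]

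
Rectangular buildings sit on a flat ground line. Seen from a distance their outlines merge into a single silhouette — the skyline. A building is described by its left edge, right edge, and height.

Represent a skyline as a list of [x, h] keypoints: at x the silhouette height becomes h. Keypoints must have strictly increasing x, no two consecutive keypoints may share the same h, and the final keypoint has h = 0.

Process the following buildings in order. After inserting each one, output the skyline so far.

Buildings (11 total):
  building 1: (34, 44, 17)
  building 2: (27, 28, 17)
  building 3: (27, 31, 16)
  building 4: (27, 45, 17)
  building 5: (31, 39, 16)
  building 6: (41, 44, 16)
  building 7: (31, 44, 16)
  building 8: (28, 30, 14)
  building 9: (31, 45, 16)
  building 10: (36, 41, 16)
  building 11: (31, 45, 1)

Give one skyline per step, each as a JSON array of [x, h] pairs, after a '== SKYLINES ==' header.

== SKYLINES ==
[[34,17],[44,0]]
[[27,17],[28,0],[34,17],[44,0]]
[[27,17],[28,16],[31,0],[34,17],[44,0]]
[[27,17],[45,0]]
[[27,17],[45,0]]
[[27,17],[45,0]]
[[27,17],[45,0]]
[[27,17],[45,0]]
[[27,17],[45,0]]
[[27,17],[45,0]]
[[27,17],[45,0]]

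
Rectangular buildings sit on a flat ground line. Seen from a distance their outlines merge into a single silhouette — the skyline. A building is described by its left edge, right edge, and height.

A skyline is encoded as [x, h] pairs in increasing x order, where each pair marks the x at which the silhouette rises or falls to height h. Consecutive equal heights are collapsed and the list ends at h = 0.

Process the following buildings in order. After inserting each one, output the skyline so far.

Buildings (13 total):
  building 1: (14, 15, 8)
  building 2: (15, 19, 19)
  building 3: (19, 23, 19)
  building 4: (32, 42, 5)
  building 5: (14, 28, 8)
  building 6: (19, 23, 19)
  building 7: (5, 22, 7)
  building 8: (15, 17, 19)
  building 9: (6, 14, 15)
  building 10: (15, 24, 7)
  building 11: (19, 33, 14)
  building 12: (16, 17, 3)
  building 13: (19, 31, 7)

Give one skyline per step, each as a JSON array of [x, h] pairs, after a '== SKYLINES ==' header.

== SKYLINES ==
[[14,8],[15,0]]
[[14,8],[15,19],[19,0]]
[[14,8],[15,19],[23,0]]
[[14,8],[15,19],[23,0],[32,5],[42,0]]
[[14,8],[15,19],[23,8],[28,0],[32,5],[42,0]]
[[14,8],[15,19],[23,8],[28,0],[32,5],[42,0]]
[[5,7],[14,8],[15,19],[23,8],[28,0],[32,5],[42,0]]
[[5,7],[14,8],[15,19],[23,8],[28,0],[32,5],[42,0]]
[[5,7],[6,15],[14,8],[15,19],[23,8],[28,0],[32,5],[42,0]]
[[5,7],[6,15],[14,8],[15,19],[23,8],[28,0],[32,5],[42,0]]
[[5,7],[6,15],[14,8],[15,19],[23,14],[33,5],[42,0]]
[[5,7],[6,15],[14,8],[15,19],[23,14],[33,5],[42,0]]
[[5,7],[6,15],[14,8],[15,19],[23,14],[33,5],[42,0]]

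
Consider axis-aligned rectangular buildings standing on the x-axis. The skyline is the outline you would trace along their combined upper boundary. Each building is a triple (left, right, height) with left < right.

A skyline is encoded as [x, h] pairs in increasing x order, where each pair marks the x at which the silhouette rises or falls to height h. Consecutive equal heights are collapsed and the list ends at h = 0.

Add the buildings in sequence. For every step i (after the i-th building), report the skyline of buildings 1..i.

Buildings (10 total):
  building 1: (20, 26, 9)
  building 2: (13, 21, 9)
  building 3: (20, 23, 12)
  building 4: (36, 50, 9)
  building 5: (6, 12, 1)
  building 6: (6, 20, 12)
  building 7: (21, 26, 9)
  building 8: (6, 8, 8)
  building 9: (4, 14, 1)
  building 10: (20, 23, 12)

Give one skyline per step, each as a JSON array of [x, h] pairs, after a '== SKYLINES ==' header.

== SKYLINES ==
[[20,9],[26,0]]
[[13,9],[26,0]]
[[13,9],[20,12],[23,9],[26,0]]
[[13,9],[20,12],[23,9],[26,0],[36,9],[50,0]]
[[6,1],[12,0],[13,9],[20,12],[23,9],[26,0],[36,9],[50,0]]
[[6,12],[23,9],[26,0],[36,9],[50,0]]
[[6,12],[23,9],[26,0],[36,9],[50,0]]
[[6,12],[23,9],[26,0],[36,9],[50,0]]
[[4,1],[6,12],[23,9],[26,0],[36,9],[50,0]]
[[4,1],[6,12],[23,9],[26,0],[36,9],[50,0]]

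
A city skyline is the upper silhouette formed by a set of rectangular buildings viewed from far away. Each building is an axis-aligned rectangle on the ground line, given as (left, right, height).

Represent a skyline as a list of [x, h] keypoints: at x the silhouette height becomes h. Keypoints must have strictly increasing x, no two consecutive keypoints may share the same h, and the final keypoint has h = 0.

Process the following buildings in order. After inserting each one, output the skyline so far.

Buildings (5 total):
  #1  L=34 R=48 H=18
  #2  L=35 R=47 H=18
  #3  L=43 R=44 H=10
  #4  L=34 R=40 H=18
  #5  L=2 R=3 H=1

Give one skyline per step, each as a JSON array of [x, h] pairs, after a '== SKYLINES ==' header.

== SKYLINES ==
[[34,18],[48,0]]
[[34,18],[48,0]]
[[34,18],[48,0]]
[[34,18],[48,0]]
[[2,1],[3,0],[34,18],[48,0]]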